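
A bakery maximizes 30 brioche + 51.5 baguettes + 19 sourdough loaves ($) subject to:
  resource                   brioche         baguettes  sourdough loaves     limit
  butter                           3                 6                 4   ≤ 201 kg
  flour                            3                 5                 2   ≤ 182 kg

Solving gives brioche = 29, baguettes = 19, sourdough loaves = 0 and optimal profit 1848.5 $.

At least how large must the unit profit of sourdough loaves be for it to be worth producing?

23

Check each constraint at x*: butter 201/201 (tight); flour 182/182 (tight).
The binding rows give the dual system: 3·y_butter + 3·y_flour = 30 and 6·y_butter + 5·y_flour = 51.5.
→ y_butter = 1.5 and y_flour = 8.5.
sourdough loaves enters the basis when its profit ≥ yᵀa₃ = 1.5·4 + 8.5·2 = 23.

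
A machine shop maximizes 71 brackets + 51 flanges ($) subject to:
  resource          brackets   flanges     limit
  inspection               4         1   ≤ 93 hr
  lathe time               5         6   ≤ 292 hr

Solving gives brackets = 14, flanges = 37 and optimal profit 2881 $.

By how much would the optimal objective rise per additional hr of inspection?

Check each constraint at x*: inspection 93/93 (tight); lathe time 292/292 (tight).
The binding rows give the dual system: 4·y_inspection + 5·y_lathe time = 71 and 1·y_inspection + 6·y_lathe time = 51.
This yields shadow prices y_inspection = 9, y_lathe time = 7.
Shadow price of inspection = 9.

9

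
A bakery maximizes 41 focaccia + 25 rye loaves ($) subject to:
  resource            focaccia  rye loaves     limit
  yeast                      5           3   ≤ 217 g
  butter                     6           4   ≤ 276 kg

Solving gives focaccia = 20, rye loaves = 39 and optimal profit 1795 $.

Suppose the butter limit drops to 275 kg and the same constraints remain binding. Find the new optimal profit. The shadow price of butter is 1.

1794

Δb = -1, so new z* = 1795 + (1)·(-1) = 1795 − 1 = 1794.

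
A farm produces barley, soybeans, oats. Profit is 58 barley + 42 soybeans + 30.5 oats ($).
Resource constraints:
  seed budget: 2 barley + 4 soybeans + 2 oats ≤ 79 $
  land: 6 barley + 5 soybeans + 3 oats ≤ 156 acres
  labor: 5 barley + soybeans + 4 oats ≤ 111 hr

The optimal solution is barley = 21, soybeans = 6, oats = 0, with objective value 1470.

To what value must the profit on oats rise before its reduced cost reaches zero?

Check each constraint at x*: seed budget 66/79 (slack 13); land 156/156 (tight); labor 111/111 (tight).
Since seed budget is not tight, its dual is 0.
From A_Bᵀ y = c: 6·y_land + 5·y_labor = 58; 5·y_land + 1·y_labor = 42.
Solving: y_land = 8, y_labor = 2.
oats enters the basis when its profit ≥ yᵀa₃ = 8·3 + 2·4 = 32.

32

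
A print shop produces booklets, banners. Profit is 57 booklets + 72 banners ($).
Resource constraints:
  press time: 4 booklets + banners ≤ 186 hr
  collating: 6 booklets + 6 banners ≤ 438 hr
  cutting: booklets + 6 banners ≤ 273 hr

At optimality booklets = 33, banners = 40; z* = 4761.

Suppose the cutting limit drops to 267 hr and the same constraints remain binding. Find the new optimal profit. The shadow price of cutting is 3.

Δb = -6, so new z* = 4761 + (3)·(-6) = 4761 − 18 = 4743.

4743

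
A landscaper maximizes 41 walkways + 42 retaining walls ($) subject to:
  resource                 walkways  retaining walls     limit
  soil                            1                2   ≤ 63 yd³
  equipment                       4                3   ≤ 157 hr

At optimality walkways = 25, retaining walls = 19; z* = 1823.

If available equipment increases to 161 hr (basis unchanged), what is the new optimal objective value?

Check each constraint at x*: soil 63/63 (tight); equipment 157/157 (tight).
From A_Bᵀ y = c: 1·y_soil + 4·y_equipment = 41; 2·y_soil + 3·y_equipment = 42.
This yields shadow prices y_soil = 9, y_equipment = 8.
Δz = y_equipment·Δb = 8 × (4) = 32, so new z* = 1823 + 32 = 1855.

1855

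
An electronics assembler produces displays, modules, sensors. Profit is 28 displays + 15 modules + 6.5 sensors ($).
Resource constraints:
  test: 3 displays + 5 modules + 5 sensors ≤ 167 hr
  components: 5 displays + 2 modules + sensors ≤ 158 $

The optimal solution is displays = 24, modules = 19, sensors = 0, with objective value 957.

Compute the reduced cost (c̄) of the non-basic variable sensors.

At the optimum: test uses 167 of 167 (binding); components uses 158 of 158 (binding).
From A_Bᵀ y = c: 3·y_test + 5·y_components = 28; 5·y_test + 2·y_components = 15.
This yields shadow prices y_test = 1, y_components = 5.
Reduced cost of sensors: c₃ − yᵀa₃ = 6.5 − (1·5 + 5·1) = 6.5 − 10 = -3.5.

-3.5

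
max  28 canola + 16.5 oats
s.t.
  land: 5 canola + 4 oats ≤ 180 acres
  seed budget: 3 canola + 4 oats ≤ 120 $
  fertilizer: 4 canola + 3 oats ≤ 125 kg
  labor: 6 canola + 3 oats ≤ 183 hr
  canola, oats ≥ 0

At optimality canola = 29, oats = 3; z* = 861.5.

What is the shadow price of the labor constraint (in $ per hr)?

3

Binding: fertilizer and labor. Non-binding: land (23 unused), seed budget (21 unused).
Slack constraints have shadow price 0 (complementary slackness).
Dual feasibility on the basic columns requires 4·y_fertilizer + 6·y_labor = 28, 3·y_fertilizer + 3·y_labor = 16.5.
→ y_fertilizer = 2.5 and y_labor = 3.
Shadow price of labor = 3.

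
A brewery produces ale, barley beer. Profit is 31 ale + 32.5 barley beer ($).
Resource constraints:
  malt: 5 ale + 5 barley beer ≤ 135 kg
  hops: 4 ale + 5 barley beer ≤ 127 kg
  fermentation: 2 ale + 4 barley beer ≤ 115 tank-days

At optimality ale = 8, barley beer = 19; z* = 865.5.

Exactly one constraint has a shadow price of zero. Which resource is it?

malt: 135/135 (binding)
hops: 127/127 (binding)
fermentation: 92/115 (slack 23)
By complementary slackness, a constraint with positive slack has shadow price 0 → fermentation.

fermentation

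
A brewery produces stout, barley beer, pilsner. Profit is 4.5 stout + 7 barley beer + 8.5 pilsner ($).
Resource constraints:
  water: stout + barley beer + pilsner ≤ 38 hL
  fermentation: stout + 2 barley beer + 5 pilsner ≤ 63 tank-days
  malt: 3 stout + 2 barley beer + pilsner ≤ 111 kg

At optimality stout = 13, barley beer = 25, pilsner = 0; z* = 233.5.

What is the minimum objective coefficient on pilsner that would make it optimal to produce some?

14.5

Check each constraint at x*: water 38/38 (tight); fermentation 63/63 (tight); malt 89/111 (slack 22).
Since malt is not tight, its dual is 0.
From A_Bᵀ y = c: 1·y_water + 1·y_fermentation = 4.5; 1·y_water + 2·y_fermentation = 7.
This yields shadow prices y_water = 2, y_fermentation = 2.5.
pilsner enters the basis when its profit ≥ yᵀa₃ = 2·1 + 2.5·5 = 14.5.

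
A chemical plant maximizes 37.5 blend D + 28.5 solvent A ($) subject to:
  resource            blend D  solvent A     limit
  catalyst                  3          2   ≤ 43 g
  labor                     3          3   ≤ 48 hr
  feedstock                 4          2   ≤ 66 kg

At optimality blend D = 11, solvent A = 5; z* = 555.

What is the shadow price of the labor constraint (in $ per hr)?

3.5

At the optimum: catalyst uses 43 of 43 (binding); labor uses 48 of 48 (binding); feedstock uses 54 of 66 (slack = 12).
Since feedstock is not tight, its dual is 0.
The binding rows give the dual system: 3·y_catalyst + 3·y_labor = 37.5 and 2·y_catalyst + 3·y_labor = 28.5.
→ y_catalyst = 9 and y_labor = 3.5.
Shadow price of labor = 3.5.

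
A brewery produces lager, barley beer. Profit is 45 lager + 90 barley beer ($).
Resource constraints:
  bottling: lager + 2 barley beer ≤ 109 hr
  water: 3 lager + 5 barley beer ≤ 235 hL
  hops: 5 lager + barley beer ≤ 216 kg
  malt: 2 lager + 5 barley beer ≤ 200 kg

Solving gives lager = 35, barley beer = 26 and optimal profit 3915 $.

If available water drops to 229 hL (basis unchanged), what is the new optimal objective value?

Check each constraint at x*: bottling 87/109 (slack 22); water 235/235 (tight); hops 201/216 (slack 15); malt 200/200 (tight).
By complementary slackness, y = 0 for the non-binding constraints.
From A_Bᵀ y = c: 3·y_water + 2·y_malt = 45; 5·y_water + 5·y_malt = 90.
Solving: y_water = 9, y_malt = 9.
Δz = y_water·Δb = 9 × (-6) = -54, so new z* = 3915 − 54 = 3861.

3861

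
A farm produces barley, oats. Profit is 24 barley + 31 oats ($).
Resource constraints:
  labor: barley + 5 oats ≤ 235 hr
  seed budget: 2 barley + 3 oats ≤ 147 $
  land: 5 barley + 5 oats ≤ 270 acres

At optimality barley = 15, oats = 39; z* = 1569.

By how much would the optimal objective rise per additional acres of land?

2

At the optimum: labor uses 210 of 235 (slack = 25); seed budget uses 147 of 147 (binding); land uses 270 of 270 (binding).
Since labor is not tight, its dual is 0.
From A_Bᵀ y = c: 2·y_seed budget + 5·y_land = 24; 3·y_seed budget + 5·y_land = 31.
Solving: y_seed budget = 7, y_land = 2.
Shadow price of land = 2.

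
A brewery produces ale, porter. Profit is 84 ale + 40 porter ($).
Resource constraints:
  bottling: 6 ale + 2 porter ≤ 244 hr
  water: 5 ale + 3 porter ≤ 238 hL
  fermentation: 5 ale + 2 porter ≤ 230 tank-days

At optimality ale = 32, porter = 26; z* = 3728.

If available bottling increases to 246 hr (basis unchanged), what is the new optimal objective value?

3741

Check each constraint at x*: bottling 244/244 (tight); water 238/238 (tight); fermentation 212/230 (slack 18).
By complementary slackness, y = 0 for the non-binding constraint.
From A_Bᵀ y = c: 6·y_bottling + 5·y_water = 84; 2·y_bottling + 3·y_water = 40.
This yields shadow prices y_bottling = 6.5, y_water = 9.
Δz = y_bottling·Δb = 6.5 × (2) = 13, so new z* = 3728 + 13 = 3741.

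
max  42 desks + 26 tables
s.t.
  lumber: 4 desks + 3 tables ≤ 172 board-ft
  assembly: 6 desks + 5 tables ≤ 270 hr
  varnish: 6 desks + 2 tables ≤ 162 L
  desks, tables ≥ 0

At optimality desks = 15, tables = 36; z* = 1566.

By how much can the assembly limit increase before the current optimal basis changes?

7.2

Binding constraints: assembly, varnish. The basis is B = [[6,5],[6,2]] with det -18.
Per unit increase in assembly, x* moves by d = (-0.1111, 0.3333).
The basis stays optimal until lumber becomes binding; allowable increase = 7.2 hr.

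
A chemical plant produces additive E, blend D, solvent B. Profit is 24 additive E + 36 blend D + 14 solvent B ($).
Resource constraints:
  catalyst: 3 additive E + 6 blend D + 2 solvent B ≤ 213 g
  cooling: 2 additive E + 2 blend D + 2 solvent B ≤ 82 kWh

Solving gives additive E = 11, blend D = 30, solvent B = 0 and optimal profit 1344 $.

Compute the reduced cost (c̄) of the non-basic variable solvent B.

-6

Check each constraint at x*: catalyst 213/213 (tight); cooling 82/82 (tight).
The binding rows give the dual system: 3·y_catalyst + 2·y_cooling = 24 and 6·y_catalyst + 2·y_cooling = 36.
→ y_catalyst = 4 and y_cooling = 6.
Reduced cost of solvent B: c₃ − yᵀa₃ = 14 − (4·2 + 6·2) = 14 − 20 = -6.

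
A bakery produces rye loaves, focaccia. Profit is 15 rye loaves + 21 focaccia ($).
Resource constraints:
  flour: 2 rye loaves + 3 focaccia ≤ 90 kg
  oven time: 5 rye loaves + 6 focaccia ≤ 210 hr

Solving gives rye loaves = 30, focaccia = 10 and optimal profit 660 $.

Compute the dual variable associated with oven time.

1

At the optimum: flour uses 90 of 90 (binding); oven time uses 210 of 210 (binding).
The binding rows give the dual system: 2·y_flour + 5·y_oven time = 15 and 3·y_flour + 6·y_oven time = 21.
Solving: y_flour = 5, y_oven time = 1.
Shadow price of oven time = 1.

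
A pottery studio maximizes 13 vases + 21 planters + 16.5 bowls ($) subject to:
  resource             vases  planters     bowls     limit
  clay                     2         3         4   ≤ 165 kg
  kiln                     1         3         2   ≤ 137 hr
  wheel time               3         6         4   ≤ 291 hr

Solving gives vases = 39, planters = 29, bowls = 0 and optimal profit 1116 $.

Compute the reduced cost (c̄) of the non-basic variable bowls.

Binding: clay and wheel time. Non-binding: kiln (11 unused).
Slack constraints have shadow price 0 (complementary slackness).
The binding rows give the dual system: 2·y_clay + 3·y_wheel time = 13 and 3·y_clay + 6·y_wheel time = 21.
Solving: y_clay = 5, y_wheel time = 1.
Reduced cost of bowls: c₃ − yᵀa₃ = 16.5 − (5·4 + 1·4) = 16.5 − 24 = -7.5.

-7.5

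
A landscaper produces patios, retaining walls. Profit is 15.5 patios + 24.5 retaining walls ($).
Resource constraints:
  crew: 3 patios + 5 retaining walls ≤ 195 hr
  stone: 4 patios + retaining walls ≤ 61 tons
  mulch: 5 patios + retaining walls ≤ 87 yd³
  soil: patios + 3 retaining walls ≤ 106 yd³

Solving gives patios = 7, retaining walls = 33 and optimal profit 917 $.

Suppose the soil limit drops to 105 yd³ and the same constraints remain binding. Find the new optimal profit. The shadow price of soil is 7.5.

Δb = -1, so new z* = 917 + (7.5)·(-1) = 917 − 7.5 = 909.5.

909.5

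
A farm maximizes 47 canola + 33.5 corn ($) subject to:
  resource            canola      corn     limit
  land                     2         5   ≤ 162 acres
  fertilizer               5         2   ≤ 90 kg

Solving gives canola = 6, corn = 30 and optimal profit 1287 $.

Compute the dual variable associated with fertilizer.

Check each constraint at x*: land 162/162 (tight); fertilizer 90/90 (tight).
The binding rows give the dual system: 2·y_land + 5·y_fertilizer = 47 and 5·y_land + 2·y_fertilizer = 33.5.
This yields shadow prices y_land = 3.5, y_fertilizer = 8.
Shadow price of fertilizer = 8.

8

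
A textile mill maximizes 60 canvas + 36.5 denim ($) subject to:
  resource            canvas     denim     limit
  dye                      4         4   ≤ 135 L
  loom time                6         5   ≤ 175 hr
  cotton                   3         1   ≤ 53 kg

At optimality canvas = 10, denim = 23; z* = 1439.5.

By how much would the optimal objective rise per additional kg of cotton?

9

At the optimum: dye uses 132 of 135 (slack = 3); loom time uses 175 of 175 (binding); cotton uses 53 of 53 (binding).
Slack constraints have shadow price 0 (complementary slackness).
Dual feasibility on the basic columns requires 6·y_loom time + 3·y_cotton = 60, 5·y_loom time + 1·y_cotton = 36.5.
Solving: y_loom time = 5.5, y_cotton = 9.
Shadow price of cotton = 9.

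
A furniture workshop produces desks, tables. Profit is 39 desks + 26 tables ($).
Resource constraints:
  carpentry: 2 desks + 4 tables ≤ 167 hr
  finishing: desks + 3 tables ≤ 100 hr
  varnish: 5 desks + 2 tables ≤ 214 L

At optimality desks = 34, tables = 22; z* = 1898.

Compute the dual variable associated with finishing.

4

Binding: finishing and varnish. Non-binding: carpentry (11 unused).
By complementary slackness, y = 0 for the non-binding constraint.
Dual feasibility on the basic columns requires 1·y_finishing + 5·y_varnish = 39, 3·y_finishing + 2·y_varnish = 26.
→ y_finishing = 4 and y_varnish = 7.
Shadow price of finishing = 4.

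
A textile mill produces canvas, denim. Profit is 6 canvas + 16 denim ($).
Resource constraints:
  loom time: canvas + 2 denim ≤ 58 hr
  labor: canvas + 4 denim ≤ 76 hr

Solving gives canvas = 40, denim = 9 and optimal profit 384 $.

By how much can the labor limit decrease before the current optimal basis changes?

Binding constraints: loom time, labor. The basis is B = [[1,2],[1,4]] with det 2.
Per unit decrease in labor, x* moves by d = (1, -0.5).
The basis stays optimal until denim reaches 0; allowable decrease = 18 hr.

18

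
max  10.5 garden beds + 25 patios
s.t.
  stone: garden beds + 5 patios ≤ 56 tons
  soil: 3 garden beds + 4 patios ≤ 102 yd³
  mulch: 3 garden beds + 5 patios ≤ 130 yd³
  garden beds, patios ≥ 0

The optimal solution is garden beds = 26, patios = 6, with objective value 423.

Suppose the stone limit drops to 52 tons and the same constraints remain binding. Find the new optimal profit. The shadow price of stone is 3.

411

Δb = -4, so new z* = 423 + (3)·(-4) = 423 − 12 = 411.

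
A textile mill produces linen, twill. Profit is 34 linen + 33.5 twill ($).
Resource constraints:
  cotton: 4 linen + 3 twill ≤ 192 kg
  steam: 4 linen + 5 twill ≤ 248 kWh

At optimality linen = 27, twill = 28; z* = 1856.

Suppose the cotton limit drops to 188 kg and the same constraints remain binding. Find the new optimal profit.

Check each constraint at x*: cotton 192/192 (tight); steam 248/248 (tight).
Dual feasibility on the basic columns requires 4·y_cotton + 4·y_steam = 34, 3·y_cotton + 5·y_steam = 33.5.
Solving: y_cotton = 4.5, y_steam = 4.
Δz = y_cotton·Δb = 4.5 × (-4) = -18, so new z* = 1856 − 18 = 1838.

1838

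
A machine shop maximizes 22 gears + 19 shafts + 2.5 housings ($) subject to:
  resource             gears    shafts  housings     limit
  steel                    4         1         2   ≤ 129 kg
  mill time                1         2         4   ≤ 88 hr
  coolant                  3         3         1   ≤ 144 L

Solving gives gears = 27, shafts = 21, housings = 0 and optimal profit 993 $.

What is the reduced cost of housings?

At the optimum: steel uses 129 of 129 (binding); mill time uses 69 of 88 (slack = 19); coolant uses 144 of 144 (binding).
Slack constraints have shadow price 0 (complementary slackness).
Dual feasibility on the basic columns requires 4·y_steel + 3·y_coolant = 22, 1·y_steel + 3·y_coolant = 19.
This yields shadow prices y_steel = 1, y_coolant = 6.
Reduced cost of housings: c₃ − yᵀa₃ = 2.5 − (1·2 + 6·1) = 2.5 − 8 = -5.5.

-5.5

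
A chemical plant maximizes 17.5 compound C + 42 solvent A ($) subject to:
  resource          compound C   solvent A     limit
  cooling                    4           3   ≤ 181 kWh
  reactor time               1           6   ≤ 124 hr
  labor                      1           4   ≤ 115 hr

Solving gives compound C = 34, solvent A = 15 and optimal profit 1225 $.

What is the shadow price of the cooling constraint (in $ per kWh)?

3

At the optimum: cooling uses 181 of 181 (binding); reactor time uses 124 of 124 (binding); labor uses 94 of 115 (slack = 21).
Slack constraints have shadow price 0 (complementary slackness).
From A_Bᵀ y = c: 4·y_cooling + 1·y_reactor time = 17.5; 3·y_cooling + 6·y_reactor time = 42.
→ y_cooling = 3 and y_reactor time = 5.5.
Shadow price of cooling = 3.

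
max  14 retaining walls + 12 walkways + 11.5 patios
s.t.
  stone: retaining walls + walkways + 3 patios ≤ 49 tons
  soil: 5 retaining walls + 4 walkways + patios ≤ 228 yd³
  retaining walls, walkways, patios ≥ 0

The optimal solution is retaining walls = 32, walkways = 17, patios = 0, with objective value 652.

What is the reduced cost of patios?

Both stone and soil are binding at x*.
The binding rows give the dual system: 1·y_stone + 5·y_soil = 14 and 1·y_stone + 4·y_soil = 12.
Solving: y_stone = 4, y_soil = 2.
Reduced cost of patios: c₃ − yᵀa₃ = 11.5 − (4·3 + 2·1) = 11.5 − 14 = -2.5.

-2.5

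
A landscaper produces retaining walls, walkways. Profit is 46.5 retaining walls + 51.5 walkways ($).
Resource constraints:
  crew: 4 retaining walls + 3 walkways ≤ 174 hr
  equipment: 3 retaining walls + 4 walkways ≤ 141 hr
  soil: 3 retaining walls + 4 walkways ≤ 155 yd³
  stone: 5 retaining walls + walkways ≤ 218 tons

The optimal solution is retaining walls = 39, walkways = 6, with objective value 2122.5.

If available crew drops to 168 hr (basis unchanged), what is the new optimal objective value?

2095.5

Binding: crew and equipment. Non-binding: soil (14 unused), stone (17 unused).
Since soil, stone are not tight, their duals are 0.
From A_Bᵀ y = c: 4·y_crew + 3·y_equipment = 46.5; 3·y_crew + 4·y_equipment = 51.5.
Solving: y_crew = 4.5, y_equipment = 9.5.
Δz = y_crew·Δb = 4.5 × (-6) = -27, so new z* = 2122.5 − 27 = 2095.5.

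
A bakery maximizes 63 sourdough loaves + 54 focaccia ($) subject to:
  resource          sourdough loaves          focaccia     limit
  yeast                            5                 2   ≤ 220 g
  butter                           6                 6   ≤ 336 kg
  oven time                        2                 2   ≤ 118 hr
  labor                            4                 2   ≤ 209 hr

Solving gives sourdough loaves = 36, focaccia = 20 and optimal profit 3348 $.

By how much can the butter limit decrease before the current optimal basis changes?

Binding constraints: yeast, butter. The basis is B = [[5,2],[6,6]] with det 18.
Per unit decrease in butter, x* moves by d = (0.1111, -0.2778).
The basis stays optimal until focaccia reaches 0; allowable decrease = 72 kg.

72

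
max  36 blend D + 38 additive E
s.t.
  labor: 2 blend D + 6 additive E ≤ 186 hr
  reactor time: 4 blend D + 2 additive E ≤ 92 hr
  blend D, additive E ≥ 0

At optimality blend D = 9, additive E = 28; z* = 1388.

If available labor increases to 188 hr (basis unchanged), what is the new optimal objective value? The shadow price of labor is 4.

1396

Δb = 2, so new z* = 1388 + (4)·(2) = 1388 + 8 = 1396.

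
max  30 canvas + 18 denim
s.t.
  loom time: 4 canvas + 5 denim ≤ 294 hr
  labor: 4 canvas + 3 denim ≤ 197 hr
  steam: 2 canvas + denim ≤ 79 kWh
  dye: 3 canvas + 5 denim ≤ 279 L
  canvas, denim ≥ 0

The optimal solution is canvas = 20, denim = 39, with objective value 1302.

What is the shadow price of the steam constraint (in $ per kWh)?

9

Check each constraint at x*: loom time 275/294 (slack 19); labor 197/197 (tight); steam 79/79 (tight); dye 255/279 (slack 24).
Slack constraints have shadow price 0 (complementary slackness).
From A_Bᵀ y = c: 4·y_labor + 2·y_steam = 30; 3·y_labor + 1·y_steam = 18.
→ y_labor = 3 and y_steam = 9.
Shadow price of steam = 9.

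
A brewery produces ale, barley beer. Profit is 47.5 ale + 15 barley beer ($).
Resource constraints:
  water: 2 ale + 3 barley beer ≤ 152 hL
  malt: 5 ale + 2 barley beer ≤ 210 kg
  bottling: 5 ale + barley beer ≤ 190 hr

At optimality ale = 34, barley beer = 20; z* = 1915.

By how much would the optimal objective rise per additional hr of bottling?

4

At the optimum: water uses 128 of 152 (slack = 24); malt uses 210 of 210 (binding); bottling uses 190 of 190 (binding).
Since water is not tight, its dual is 0.
The binding rows give the dual system: 5·y_malt + 5·y_bottling = 47.5 and 2·y_malt + 1·y_bottling = 15.
This yields shadow prices y_malt = 5.5, y_bottling = 4.
Shadow price of bottling = 4.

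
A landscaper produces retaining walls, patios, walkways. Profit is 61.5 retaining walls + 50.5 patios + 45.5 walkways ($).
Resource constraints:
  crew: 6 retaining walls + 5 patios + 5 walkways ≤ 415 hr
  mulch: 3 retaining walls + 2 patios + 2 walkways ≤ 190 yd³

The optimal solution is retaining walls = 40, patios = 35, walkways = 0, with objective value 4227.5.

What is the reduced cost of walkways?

-5

Both crew and mulch are binding at x*.
From A_Bᵀ y = c: 6·y_crew + 3·y_mulch = 61.5; 5·y_crew + 2·y_mulch = 50.5.
→ y_crew = 9.5 and y_mulch = 1.5.
Reduced cost of walkways: c₃ − yᵀa₃ = 45.5 − (9.5·5 + 1.5·2) = 45.5 − 50.5 = -5.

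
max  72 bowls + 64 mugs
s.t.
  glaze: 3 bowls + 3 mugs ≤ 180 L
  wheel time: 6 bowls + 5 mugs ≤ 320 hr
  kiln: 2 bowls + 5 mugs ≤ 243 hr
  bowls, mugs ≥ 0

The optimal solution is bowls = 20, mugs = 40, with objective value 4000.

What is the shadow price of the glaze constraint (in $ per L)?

At the optimum: glaze uses 180 of 180 (binding); wheel time uses 320 of 320 (binding); kiln uses 240 of 243 (slack = 3).
By complementary slackness, y = 0 for the non-binding constraint.
The binding rows give the dual system: 3·y_glaze + 6·y_wheel time = 72 and 3·y_glaze + 5·y_wheel time = 64.
This yields shadow prices y_glaze = 8, y_wheel time = 8.
Shadow price of glaze = 8.

8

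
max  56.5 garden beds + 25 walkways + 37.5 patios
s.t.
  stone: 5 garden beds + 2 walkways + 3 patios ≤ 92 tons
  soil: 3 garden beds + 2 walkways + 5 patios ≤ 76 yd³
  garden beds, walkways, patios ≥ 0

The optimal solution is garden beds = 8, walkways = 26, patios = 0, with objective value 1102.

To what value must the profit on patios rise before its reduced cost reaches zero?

43.5

Both stone and soil are binding at x*.
From A_Bᵀ y = c: 5·y_stone + 3·y_soil = 56.5; 2·y_stone + 2·y_soil = 25.
Solving: y_stone = 9.5, y_soil = 3.
patios enters the basis when its profit ≥ yᵀa₃ = 9.5·3 + 3·5 = 43.5.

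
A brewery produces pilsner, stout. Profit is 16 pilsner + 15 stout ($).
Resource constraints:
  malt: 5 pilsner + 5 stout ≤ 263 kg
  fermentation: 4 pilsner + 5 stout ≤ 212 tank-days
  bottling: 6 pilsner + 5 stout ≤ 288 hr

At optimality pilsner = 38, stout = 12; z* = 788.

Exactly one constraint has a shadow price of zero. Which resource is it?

malt

malt: 250/263 (slack 13)
fermentation: 212/212 (binding)
bottling: 288/288 (binding)
By complementary slackness, a constraint with positive slack has shadow price 0 → malt.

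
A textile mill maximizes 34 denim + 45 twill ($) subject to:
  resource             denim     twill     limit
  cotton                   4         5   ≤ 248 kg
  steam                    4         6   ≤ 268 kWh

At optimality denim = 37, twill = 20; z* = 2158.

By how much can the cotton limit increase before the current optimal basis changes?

20

Binding constraints: cotton, steam. The basis is B = [[4,5],[4,6]] with det 4.
Per unit increase in cotton, x* moves by d = (1.5, -1).
The basis stays optimal until twill reaches 0; allowable increase = 20 kg.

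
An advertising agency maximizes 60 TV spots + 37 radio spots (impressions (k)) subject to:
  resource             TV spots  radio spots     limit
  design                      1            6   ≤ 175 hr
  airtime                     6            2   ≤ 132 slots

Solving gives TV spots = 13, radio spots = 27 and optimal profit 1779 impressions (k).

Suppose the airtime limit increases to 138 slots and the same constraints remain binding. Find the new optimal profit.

1836

Both design and airtime are binding at x*.
Dual feasibility on the basic columns requires 1·y_design + 6·y_airtime = 60, 6·y_design + 2·y_airtime = 37.
This yields shadow prices y_design = 3, y_airtime = 9.5.
Δz = y_airtime·Δb = 9.5 × (6) = 57, so new z* = 1779 + 57 = 1836.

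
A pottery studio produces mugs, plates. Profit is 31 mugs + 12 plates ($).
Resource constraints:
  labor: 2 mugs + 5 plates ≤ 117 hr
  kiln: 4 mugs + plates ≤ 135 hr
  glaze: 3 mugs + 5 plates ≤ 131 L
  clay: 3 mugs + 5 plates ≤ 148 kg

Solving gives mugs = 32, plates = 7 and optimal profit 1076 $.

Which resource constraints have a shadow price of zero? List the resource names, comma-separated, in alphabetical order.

clay, labor

labor: 99/117 (slack 18)
kiln: 135/135 (binding)
glaze: 131/131 (binding)
clay: 131/148 (slack 17)
By complementary slackness, a constraint with positive slack has shadow price 0 → clay, labor.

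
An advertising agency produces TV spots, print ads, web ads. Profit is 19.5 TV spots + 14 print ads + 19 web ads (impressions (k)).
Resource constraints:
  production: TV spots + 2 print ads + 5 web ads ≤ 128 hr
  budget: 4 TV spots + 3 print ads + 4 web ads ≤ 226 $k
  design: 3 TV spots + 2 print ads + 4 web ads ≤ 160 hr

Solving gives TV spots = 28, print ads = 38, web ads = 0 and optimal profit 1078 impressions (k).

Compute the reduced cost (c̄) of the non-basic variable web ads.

-3

Binding: budget and design. Non-binding: production (24 unused).
By complementary slackness, y = 0 for the non-binding constraint.
Dual feasibility on the basic columns requires 4·y_budget + 3·y_design = 19.5, 3·y_budget + 2·y_design = 14.
Solving: y_budget = 3, y_design = 2.5.
Reduced cost of web ads: c₃ − yᵀa₃ = 19 − (3·4 + 2.5·4) = 19 − 22 = -3.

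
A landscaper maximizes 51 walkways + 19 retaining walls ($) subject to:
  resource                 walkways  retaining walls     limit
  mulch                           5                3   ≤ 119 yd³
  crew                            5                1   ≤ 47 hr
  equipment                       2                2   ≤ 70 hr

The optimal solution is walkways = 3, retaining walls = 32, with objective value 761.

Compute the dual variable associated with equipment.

5.5

Binding: crew and equipment. Non-binding: mulch (8 unused).
Slack constraints have shadow price 0 (complementary slackness).
The binding rows give the dual system: 5·y_crew + 2·y_equipment = 51 and 1·y_crew + 2·y_equipment = 19.
This yields shadow prices y_crew = 8, y_equipment = 5.5.
Shadow price of equipment = 5.5.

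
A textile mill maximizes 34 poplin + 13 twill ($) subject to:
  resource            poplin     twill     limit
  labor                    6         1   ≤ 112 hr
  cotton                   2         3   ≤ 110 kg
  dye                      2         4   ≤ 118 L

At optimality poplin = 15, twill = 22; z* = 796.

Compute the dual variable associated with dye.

2

Check each constraint at x*: labor 112/112 (tight); cotton 96/110 (slack 14); dye 118/118 (tight).
Slack constraints have shadow price 0 (complementary slackness).
Dual feasibility on the basic columns requires 6·y_labor + 2·y_dye = 34, 1·y_labor + 4·y_dye = 13.
→ y_labor = 5 and y_dye = 2.
Shadow price of dye = 2.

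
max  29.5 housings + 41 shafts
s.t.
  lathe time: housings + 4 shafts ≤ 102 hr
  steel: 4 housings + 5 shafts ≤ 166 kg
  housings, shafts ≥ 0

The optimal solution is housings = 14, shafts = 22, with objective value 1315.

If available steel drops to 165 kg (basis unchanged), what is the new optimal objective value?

1308

Check each constraint at x*: lathe time 102/102 (tight); steel 166/166 (tight).
The binding rows give the dual system: 1·y_lathe time + 4·y_steel = 29.5 and 4·y_lathe time + 5·y_steel = 41.
This yields shadow prices y_lathe time = 1.5, y_steel = 7.
Δz = y_steel·Δb = 7 × (-1) = -7, so new z* = 1315 − 7 = 1308.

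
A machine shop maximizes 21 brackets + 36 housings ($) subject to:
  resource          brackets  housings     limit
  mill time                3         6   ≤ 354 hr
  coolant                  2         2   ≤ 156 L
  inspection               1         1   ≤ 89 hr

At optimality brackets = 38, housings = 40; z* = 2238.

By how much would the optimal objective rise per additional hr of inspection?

0

Check each constraint at x*: mill time 354/354 (tight); coolant 156/156 (tight); inspection 78/89 (slack 11).
Since inspection is not tight, its dual is 0.
The binding rows give the dual system: 3·y_mill time + 2·y_coolant = 21 and 6·y_mill time + 2·y_coolant = 36.
→ y_mill time = 5 and y_coolant = 3.
Shadow price of inspection = 0.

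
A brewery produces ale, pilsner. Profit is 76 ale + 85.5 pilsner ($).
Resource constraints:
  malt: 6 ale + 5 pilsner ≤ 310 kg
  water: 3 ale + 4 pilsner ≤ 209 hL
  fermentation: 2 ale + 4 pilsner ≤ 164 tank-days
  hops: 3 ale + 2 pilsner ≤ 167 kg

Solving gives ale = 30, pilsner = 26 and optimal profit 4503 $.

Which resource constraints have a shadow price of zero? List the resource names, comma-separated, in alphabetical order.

malt: 310/310 (binding)
water: 194/209 (slack 15)
fermentation: 164/164 (binding)
hops: 142/167 (slack 25)
By complementary slackness, a constraint with positive slack has shadow price 0 → hops, water.

hops, water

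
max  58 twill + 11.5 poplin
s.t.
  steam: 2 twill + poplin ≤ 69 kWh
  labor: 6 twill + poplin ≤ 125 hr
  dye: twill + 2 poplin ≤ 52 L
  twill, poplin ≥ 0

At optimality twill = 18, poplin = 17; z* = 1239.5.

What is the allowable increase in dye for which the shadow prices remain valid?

Binding constraints: labor, dye. The basis is B = [[6,1],[1,2]] with det 11.
Per unit increase in dye, x* moves by d = (-0.0909, 0.5455).
The basis stays optimal until steam becomes binding; allowable increase = 44 L.

44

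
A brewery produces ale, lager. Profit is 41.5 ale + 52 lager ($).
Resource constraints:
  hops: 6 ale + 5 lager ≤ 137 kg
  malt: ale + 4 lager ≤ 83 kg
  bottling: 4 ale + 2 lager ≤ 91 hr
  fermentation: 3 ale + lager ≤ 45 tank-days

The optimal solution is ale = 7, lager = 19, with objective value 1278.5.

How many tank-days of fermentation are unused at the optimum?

fermentation used = 3·7 + 1·19 = 40; slack = 45 − 40 = 5.

5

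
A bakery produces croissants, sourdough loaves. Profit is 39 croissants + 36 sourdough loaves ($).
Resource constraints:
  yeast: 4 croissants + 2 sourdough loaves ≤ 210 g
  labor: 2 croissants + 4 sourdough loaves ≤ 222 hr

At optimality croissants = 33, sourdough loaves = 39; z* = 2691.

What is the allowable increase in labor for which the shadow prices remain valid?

198

Binding constraints: yeast, labor. The basis is B = [[4,2],[2,4]] with det 12.
Per unit increase in labor, x* moves by d = (-0.1667, 0.3333).
The basis stays optimal until croissants reaches 0; allowable increase = 198 hr.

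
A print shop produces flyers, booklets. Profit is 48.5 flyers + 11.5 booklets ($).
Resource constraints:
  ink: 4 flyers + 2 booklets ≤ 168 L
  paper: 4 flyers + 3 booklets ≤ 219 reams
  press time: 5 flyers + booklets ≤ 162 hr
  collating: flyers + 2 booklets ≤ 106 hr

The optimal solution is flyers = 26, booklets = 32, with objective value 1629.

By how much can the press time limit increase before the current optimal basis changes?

Binding constraints: ink, press time. The basis is B = [[4,2],[5,1]] with det -6.
Per unit increase in press time, x* moves by d = (0.3333, -0.6667).
The basis stays optimal until booklets reaches 0; allowable increase = 48 hr.

48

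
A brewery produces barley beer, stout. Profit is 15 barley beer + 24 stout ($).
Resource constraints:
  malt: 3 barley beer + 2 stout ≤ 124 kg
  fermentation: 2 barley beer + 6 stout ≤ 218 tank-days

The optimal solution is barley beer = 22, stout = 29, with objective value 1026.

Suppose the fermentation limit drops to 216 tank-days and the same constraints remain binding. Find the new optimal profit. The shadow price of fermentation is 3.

1020

Δb = -2, so new z* = 1026 + (3)·(-2) = 1026 − 6 = 1020.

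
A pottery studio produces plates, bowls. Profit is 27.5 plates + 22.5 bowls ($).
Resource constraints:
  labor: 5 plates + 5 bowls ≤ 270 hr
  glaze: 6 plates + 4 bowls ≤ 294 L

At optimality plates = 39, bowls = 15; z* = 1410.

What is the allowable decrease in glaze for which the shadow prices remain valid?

78

Binding constraints: labor, glaze. The basis is B = [[5,5],[6,4]] with det -10.
Per unit decrease in glaze, x* moves by d = (-0.5, 0.5).
The basis stays optimal until plates reaches 0; allowable decrease = 78 L.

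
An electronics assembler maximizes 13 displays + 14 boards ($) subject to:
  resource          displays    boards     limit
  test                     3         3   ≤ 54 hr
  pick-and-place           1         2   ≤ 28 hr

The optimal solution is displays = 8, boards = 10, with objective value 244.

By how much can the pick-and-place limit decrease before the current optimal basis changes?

Binding constraints: test, pick-and-place. The basis is B = [[3,3],[1,2]] with det 3.
Per unit decrease in pick-and-place, x* moves by d = (1, -1).
The basis stays optimal until boards reaches 0; allowable decrease = 10 hr.

10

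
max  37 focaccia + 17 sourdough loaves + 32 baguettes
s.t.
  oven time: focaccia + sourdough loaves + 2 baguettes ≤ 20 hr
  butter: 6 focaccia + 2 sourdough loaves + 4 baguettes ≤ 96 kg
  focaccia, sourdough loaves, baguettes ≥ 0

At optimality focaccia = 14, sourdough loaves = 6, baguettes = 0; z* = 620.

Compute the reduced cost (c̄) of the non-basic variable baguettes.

Check each constraint at x*: oven time 20/20 (tight); butter 96/96 (tight).
Dual feasibility on the basic columns requires 1·y_oven time + 6·y_butter = 37, 1·y_oven time + 2·y_butter = 17.
→ y_oven time = 7 and y_butter = 5.
Reduced cost of baguettes: c₃ − yᵀa₃ = 32 − (7·2 + 5·4) = 32 − 34 = -2.

-2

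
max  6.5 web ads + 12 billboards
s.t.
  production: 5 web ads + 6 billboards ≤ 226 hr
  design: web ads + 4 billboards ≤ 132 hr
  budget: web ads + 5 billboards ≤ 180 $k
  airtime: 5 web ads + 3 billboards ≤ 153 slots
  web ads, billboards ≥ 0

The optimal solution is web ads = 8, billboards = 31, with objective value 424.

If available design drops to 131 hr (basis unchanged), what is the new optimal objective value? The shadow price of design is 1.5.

Δb = -1, so new z* = 424 + (1.5)·(-1) = 424 − 1.5 = 422.5.

422.5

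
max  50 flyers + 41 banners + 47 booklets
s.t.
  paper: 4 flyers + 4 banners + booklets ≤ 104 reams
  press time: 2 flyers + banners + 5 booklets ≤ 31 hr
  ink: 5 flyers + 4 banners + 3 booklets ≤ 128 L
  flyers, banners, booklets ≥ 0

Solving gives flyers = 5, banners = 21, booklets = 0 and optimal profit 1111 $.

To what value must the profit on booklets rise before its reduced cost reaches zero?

Binding: paper and press time. Non-binding: ink (19 unused).
Since ink is not tight, its dual is 0.
Dual feasibility on the basic columns requires 4·y_paper + 2·y_press time = 50, 4·y_paper + 1·y_press time = 41.
Solving: y_paper = 8, y_press time = 9.
booklets enters the basis when its profit ≥ yᵀa₃ = 8·1 + 9·5 = 53.

53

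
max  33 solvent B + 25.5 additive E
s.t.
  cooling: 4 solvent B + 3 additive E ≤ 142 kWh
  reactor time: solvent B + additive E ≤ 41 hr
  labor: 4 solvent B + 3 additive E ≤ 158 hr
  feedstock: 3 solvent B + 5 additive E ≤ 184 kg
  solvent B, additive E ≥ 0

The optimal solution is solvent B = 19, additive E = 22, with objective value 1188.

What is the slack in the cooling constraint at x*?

cooling used = 4·19 + 3·22 = 142; slack = 142 − 142 = 0.

0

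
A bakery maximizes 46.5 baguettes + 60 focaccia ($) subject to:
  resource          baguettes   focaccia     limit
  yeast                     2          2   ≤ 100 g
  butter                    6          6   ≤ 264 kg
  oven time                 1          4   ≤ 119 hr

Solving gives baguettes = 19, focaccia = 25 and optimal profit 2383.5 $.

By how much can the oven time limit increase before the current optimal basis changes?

57

Binding constraints: butter, oven time. The basis is B = [[6,6],[1,4]] with det 18.
Per unit increase in oven time, x* moves by d = (-0.3333, 0.3333).
The basis stays optimal until baguettes reaches 0; allowable increase = 57 hr.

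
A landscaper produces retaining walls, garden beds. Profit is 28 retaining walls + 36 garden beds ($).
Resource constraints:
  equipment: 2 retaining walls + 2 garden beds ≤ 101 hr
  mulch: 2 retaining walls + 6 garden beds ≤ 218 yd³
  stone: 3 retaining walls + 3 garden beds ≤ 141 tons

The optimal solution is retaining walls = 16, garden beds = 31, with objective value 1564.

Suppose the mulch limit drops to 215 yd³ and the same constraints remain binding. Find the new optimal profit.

Check each constraint at x*: equipment 94/101 (slack 7); mulch 218/218 (tight); stone 141/141 (tight).
Since equipment is not tight, its dual is 0.
Dual feasibility on the basic columns requires 2·y_mulch + 3·y_stone = 28, 6·y_mulch + 3·y_stone = 36.
This yields shadow prices y_mulch = 2, y_stone = 8.
Δz = y_mulch·Δb = 2 × (-3) = -6, so new z* = 1564 − 6 = 1558.

1558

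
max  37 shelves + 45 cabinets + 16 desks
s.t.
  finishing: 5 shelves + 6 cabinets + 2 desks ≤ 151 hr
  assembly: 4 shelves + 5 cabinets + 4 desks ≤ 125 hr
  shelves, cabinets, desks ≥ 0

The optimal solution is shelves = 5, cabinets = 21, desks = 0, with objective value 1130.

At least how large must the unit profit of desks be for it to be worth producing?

22

Both finishing and assembly are binding at x*.
The binding rows give the dual system: 5·y_finishing + 4·y_assembly = 37 and 6·y_finishing + 5·y_assembly = 45.
This yields shadow prices y_finishing = 5, y_assembly = 3.
desks enters the basis when its profit ≥ yᵀa₃ = 5·2 + 3·4 = 22.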